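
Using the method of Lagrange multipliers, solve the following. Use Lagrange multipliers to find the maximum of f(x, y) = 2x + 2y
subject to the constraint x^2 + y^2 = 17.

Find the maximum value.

Set up Lagrange conditions: grad f = lambda * grad g
  2 = 2*lambda*x
  2 = 2*lambda*y
From these: x/y = 2/2, so x = 2t, y = 2t for some t.
Substitute into constraint: (2t)^2 + (2t)^2 = 17
  t^2 * 8 = 17
  t = sqrt(17/8)
Maximum = 2*x + 2*y = (2^2 + 2^2)*t = 8 * sqrt(17/8) = sqrt(136)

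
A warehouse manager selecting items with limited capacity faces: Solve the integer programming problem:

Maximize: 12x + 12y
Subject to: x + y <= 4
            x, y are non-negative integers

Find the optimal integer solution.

Objective: 12x + 12y, constraint: x + y <= 4
Coefficient of x is 12 >= coefficient of y is 12, so allocate the entire budget to x.
Optimal: x = 4, y = 0, value = 48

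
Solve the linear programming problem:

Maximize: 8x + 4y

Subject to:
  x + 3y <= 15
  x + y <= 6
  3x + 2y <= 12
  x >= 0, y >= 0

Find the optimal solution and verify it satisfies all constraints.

Feasible vertices: (0, 0), (0, 5), (6/7, 33/7), (4, 0)
Objective 8x + 4y at each vertex:
  (0, 0): 0
  (0, 5): 20
  (6/7, 33/7): 180/7
  (4, 0): 32
Maximum is 32 at (4, 0).
Verify constraints at (x, y) = (4, 0):
  1*4 + 3*0 = 4 <= 15
  1*4 + 1*0 = 4 <= 6
  3*4 + 2*0 = 12 <= 12 (active)
  x = 4 >= 0, y = 0 >= 0. All constraints satisfied.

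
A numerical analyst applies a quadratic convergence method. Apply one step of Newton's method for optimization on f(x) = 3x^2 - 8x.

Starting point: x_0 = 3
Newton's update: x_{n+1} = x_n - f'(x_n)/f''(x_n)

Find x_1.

f(x) = 3x^2 - 8x
f'(x) = 6x + (-8), f''(x) = 6
Newton step: x_1 = x_0 - f'(x_0)/f''(x_0)
f'(3) = 10
x_1 = 3 - 10/6 = 4/3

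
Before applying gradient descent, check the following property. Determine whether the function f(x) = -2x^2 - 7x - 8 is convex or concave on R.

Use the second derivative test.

f(x) = -2x^2 - 7x - 8
f'(x) = -4x - 7
f''(x) = -4
Since f''(x) = -4 < 0 for all x, f is concave on R.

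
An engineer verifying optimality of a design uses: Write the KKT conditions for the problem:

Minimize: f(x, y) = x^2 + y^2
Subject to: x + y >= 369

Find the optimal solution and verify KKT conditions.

KKT conditions for min x^2 + y^2 s.t. x + y >= 369:
Stationarity: 2x = mu, 2y = mu
So x = y = mu/2.
Complementary slackness: mu*(x + y - 369) = 0
Primal feasibility: x + y >= 369; dual feasibility: mu >= 0
If mu = 0 then x = y = 0, but 0 + 0 < 369 is infeasible, so the constraint is active.
Constraint active: x + y = 2*(mu/2) = 369 => mu = 369
x = y = 369/2, f = 136161/2
Verify: stationarity 2*(369/2) = 369 = mu; primal 369/2 + 369/2 = 369 >= 369; dual mu = 369 >= 0; complementary slackness 369*(369 - 369) = 0. All KKT conditions hold.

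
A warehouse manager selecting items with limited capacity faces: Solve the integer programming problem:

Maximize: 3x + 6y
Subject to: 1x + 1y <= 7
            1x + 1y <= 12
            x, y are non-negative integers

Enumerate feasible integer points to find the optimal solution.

Constraint 1: 1x + 1y <= 7
Constraint 2: 1x + 1y <= 12
Feasible x range (need y >= 0): 0 <= x <= min(7/1, 12/1) => x in {0, ..., 7}.
Enumerate feasible integer points row by row (the coefficient of y is 6 > 0, so for each x the largest feasible y gives the best value):
  x = 0: y <= min((7 - 1*0)/1, (12 - 1*0)/1) => y in {0, ..., 7}; best 3*0 + 6*7 = 42
  x = 1: y <= min((7 - 1*1)/1, (12 - 1*1)/1) => y in {0, ..., 6}; best 3*1 + 6*6 = 39
  x = 2: y <= min((7 - 1*2)/1, (12 - 1*2)/1) => y in {0, ..., 5}; best 3*2 + 6*5 = 36
  x = 3: y <= min((7 - 1*3)/1, (12 - 1*3)/1) => y in {0, ..., 4}; best 3*3 + 6*4 = 33
  x = 4: y <= min((7 - 1*4)/1, (12 - 1*4)/1) => y in {0, ..., 3}; best 3*4 + 6*3 = 30
  x = 5: y <= min((7 - 1*5)/1, (12 - 1*5)/1) => y in {0, ..., 2}; best 3*5 + 6*2 = 27
  x = 6: y <= min((7 - 1*6)/1, (12 - 1*6)/1) => y in {0, ..., 1}; best 3*6 + 6*1 = 24
  x = 7: y <= min((7 - 1*7)/1, (12 - 1*7)/1) => y in {0}; best 3*7 + 6*0 = 21
The maximum 3x + 6y = 42 is achieved at x = 0, y = 7.
Check: 1*0 + 1*7 = 7 <= 7 and 1*0 + 1*7 = 7 <= 12.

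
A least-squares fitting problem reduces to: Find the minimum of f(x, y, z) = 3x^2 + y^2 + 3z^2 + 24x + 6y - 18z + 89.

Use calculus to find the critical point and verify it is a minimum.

f(x,y,z) = 3x^2 + y^2 + 3z^2 + 24x + 6y - 18z + 89
df/dx = 6x + (24) = 0 => x = -4
df/dy = 2y + (6) = 0 => y = -3
df/dz = 6z + (-18) = 0 => z = 3
f(-4,-3,3) = 3*(-4)^2 + 1*(-3)^2 + 3*(3)^2 + 24*(-4) + 6*(-3) + -18*(3) + 89 = 5
Hessian is diagonal with entries 6, 2, 6 > 0, confirmed minimum.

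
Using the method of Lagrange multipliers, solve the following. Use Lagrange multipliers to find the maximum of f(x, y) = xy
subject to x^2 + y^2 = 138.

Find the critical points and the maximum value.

Lagrange conditions: y = 2*lambda*x and x = 2*lambda*y
If x = 0 then y = 0, violating the constraint, so x, y != 0.
Dividing: y/x = x/y => x^2 = y^2 => y = x or y = -x
Constraint: 2x^2 = 138 => x^2 = 69 => x = +/-sqrt(69)
Critical points: (sqrt(69), sqrt(69)), (-sqrt(69), -sqrt(69)), (sqrt(69), -sqrt(69)), (-sqrt(69), sqrt(69))
  y = x:  xy = x^2 = 69  at (sqrt(69), sqrt(69)) and (-sqrt(69), -sqrt(69))
  y = -x: xy = -x^2 = -69 at (sqrt(69), -sqrt(69)) and (-sqrt(69), sqrt(69))
Maximum xy = 69 at (sqrt(69), sqrt(69)) and (-sqrt(69), -sqrt(69))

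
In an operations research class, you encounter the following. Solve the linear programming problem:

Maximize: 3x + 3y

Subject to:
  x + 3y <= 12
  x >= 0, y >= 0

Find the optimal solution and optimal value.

The feasible region has vertices at [(0, 0), (12, 0), (0, 4)].
Checking objective 3x + 3y at each vertex:
  (0, 0): 3*0 + 3*0 = 0
  (12, 0): 3*12 + 3*0 = 36
  (0, 4): 3*0 + 3*4 = 12
Maximum is 36 at (12, 0).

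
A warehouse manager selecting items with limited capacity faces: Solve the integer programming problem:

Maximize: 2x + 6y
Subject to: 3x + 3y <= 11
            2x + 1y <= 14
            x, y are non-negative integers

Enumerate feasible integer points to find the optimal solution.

Constraint 1: 3x + 3y <= 11
Constraint 2: 2x + 1y <= 14
Feasible x range (need y >= 0): 0 <= x <= min(11/3, 14/2) => x in {0, ..., 3}.
Enumerate feasible integer points row by row (the coefficient of y is 6 > 0, so for each x the largest feasible y gives the best value):
  x = 0: y <= min((11 - 3*0)/3, (14 - 2*0)/1) => y in {0, ..., 3}; best 2*0 + 6*3 = 18
  x = 1: y <= min((11 - 3*1)/3, (14 - 2*1)/1) => y in {0, ..., 2}; best 2*1 + 6*2 = 14
  x = 2: y <= min((11 - 3*2)/3, (14 - 2*2)/1) => y in {0, ..., 1}; best 2*2 + 6*1 = 10
  x = 3: y <= min((11 - 3*3)/3, (14 - 2*3)/1) => y in {0}; best 2*3 + 6*0 = 6
The maximum 2x + 6y = 18 is achieved at x = 0, y = 3.
Check: 3*0 + 3*3 = 9 <= 11 and 2*0 + 1*3 = 3 <= 14.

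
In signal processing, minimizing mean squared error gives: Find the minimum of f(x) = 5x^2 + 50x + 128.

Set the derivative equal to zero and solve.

f(x) = 5x^2 + 50x + 128
f'(x) = 10x + (50) = 0
x = -50/10 = -5
f(-5) = 3
Since f''(x) = 10 > 0, this is a minimum.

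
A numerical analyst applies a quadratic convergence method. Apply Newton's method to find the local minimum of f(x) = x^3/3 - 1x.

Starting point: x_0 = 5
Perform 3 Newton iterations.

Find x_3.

f(x) = x^3/3 - 1x
f'(x) = x^2 - 1, f''(x) = 2x
Newton update: x_{n+1} = x_n - (x_n^2 - 1)/(2*x_n)
Step 1: x_0 = 5, f'=24, f''=10, x_1 = 13/5
Step 2: x_1 = 13/5, f'=144/25, f''=26/5, x_2 = 97/65
Step 3: x_2 = 97/65, f'=5184/4225, f''=194/65, x_3 = 6817/6305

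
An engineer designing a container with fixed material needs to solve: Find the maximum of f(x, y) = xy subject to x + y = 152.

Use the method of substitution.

Substitute y = 152 - x into f(x,y) = xy:
g(x) = x(152 - x) = 152x - x^2
g'(x) = 152 - 2x = 0  =>  x = 76
y = 152 - 76 = 76
Maximum value = 76 * 76 = 5776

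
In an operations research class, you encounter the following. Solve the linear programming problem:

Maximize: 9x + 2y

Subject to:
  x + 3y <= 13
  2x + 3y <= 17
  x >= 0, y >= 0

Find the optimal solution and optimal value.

Feasible vertices: (0, 0), (0, 13/3), (4, 3), (17/2, 0)
Objective 9x + 2y at each:
  (0, 0): 0
  (0, 13/3): 26/3
  (4, 3): 42
  (17/2, 0): 153/2
Maximum is 153/2 at (17/2, 0).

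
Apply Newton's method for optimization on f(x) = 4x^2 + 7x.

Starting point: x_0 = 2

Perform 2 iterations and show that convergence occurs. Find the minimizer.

f(x) = 4x^2 + 7x, f'(x) = 8x + (7), f''(x) = 8
Step 1: f'(2) = 23, x_1 = 2 - 23/8 = -7/8
Step 2: f'(-7/8) = 0, x_2 = -7/8 (converged)
Newton's method converges in 1 step for quadratics.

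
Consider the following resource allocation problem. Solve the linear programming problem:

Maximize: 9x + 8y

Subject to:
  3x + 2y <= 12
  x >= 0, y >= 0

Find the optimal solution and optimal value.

The feasible region has vertices at [(0, 0), (4, 0), (0, 6)].
Checking objective 9x + 8y at each vertex:
  (0, 0): 9*0 + 8*0 = 0
  (4, 0): 9*4 + 8*0 = 36
  (0, 6): 9*0 + 8*6 = 48
Maximum is 48 at (0, 6).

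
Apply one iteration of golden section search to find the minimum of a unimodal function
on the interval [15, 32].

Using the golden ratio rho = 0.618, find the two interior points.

Golden section search on [15, 32].
Golden ratio rho = 0.618 (approx).
Interior points:
  x_1 = 15 + (1-0.618)*17 = 21.4940
  x_2 = 15 + 0.618*17 = 25.5060
Compare f(x_1) and f(x_2) to determine which subinterval to keep.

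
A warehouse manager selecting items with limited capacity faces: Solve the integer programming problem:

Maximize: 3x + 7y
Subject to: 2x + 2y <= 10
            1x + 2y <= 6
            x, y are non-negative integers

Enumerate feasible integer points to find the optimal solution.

Constraint 1: 2x + 2y <= 10
Constraint 2: 1x + 2y <= 6
Feasible x range (need y >= 0): 0 <= x <= min(10/2, 6/1) => x in {0, ..., 5}.
Enumerate feasible integer points row by row (the coefficient of y is 7 > 0, so for each x the largest feasible y gives the best value):
  x = 0: y <= min((10 - 2*0)/2, (6 - 1*0)/2) => y in {0, ..., 3}; best 3*0 + 7*3 = 21
  x = 1: y <= min((10 - 2*1)/2, (6 - 1*1)/2) => y in {0, ..., 2}; best 3*1 + 7*2 = 17
  x = 2: y <= min((10 - 2*2)/2, (6 - 1*2)/2) => y in {0, ..., 2}; best 3*2 + 7*2 = 20
  x = 3: y <= min((10 - 2*3)/2, (6 - 1*3)/2) => y in {0, ..., 1}; best 3*3 + 7*1 = 16
  x = 4: y <= min((10 - 2*4)/2, (6 - 1*4)/2) => y in {0, ..., 1}; best 3*4 + 7*1 = 19
  x = 5: y <= min((10 - 2*5)/2, (6 - 1*5)/2) => y in {0}; best 3*5 + 7*0 = 15
The maximum 3x + 7y = 21 is achieved at x = 0, y = 3.
Check: 2*0 + 2*3 = 6 <= 10 and 1*0 + 2*3 = 6 <= 6.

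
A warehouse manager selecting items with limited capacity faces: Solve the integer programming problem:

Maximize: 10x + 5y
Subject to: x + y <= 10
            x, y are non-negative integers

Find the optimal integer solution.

Objective: 10x + 5y, constraint: x + y <= 10
Coefficient of x is 10 >= coefficient of y is 5, so allocate the entire budget to x.
Optimal: x = 10, y = 0, value = 100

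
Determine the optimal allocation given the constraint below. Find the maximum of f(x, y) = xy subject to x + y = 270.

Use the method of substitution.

Substitute y = 270 - x into f(x,y) = xy:
g(x) = x(270 - x) = 270x - x^2
g'(x) = 270 - 2x = 0  =>  x = 135
y = 270 - 135 = 135
Maximum value = 135 * 135 = 18225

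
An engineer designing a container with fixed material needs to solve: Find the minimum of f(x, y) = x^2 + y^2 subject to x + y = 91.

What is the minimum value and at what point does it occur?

Substitute y = 91 - x into f(x,y) = x^2 + y^2:
g(x) = x^2 + (91 - x)^2 = 2x^2 - 182x + 8281
g'(x) = 4x - 182 = 0  =>  x = 91/2
y = 91 - 91/2 = 91/2
Minimum value = (91/2)^2 + (91/2)^2 = 8281/2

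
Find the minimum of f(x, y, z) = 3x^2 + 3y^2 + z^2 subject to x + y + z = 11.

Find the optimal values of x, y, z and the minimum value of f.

Using Lagrange multipliers on f = 3x^2 + 3y^2 + z^2 with constraint x + y + z = 11:
Conditions: 2*3*x = lambda, 2*3*y = lambda, 2*1*z = lambda
So x = lambda/6, y = lambda/6, z = lambda/2
Substituting into constraint: lambda * (5/6) = 11
lambda = 66/5
x = 11/5, y = 11/5, z = 33/5
Minimum value = 363/5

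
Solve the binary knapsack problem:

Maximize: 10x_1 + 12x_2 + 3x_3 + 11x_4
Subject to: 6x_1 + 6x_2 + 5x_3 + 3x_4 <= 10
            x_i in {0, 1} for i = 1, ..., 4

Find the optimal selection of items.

Items: item 1 (v=10, w=6), item 2 (v=12, w=6), item 3 (v=3, w=5), item 4 (v=11, w=3)
Capacity: 10
Checking all 16 subsets (w = total weight, v = total value):
  {}: w = 0, v = 0
  {1}: w = 6, v = 10
  {2}: w = 6, v = 12
  {3}: w = 5, v = 3
  {4}: w = 3, v = 11
  {1, 2}: w = 12 > 10, infeasible
  {1, 3}: w = 11 > 10, infeasible
  {1, 4}: w = 9, v = 21
  {2, 3}: w = 11 > 10, infeasible
  {2, 4}: w = 9, v = 23
  {3, 4}: w = 8, v = 14
  {1, 2, 3}: w = 17 > 10, infeasible
  {1, 2, 4}: w = 15 > 10, infeasible
  {1, 3, 4}: w = 14 > 10, infeasible
  {2, 3, 4}: w = 14 > 10, infeasible
  {1, 2, 3, 4}: w = 20 > 10, infeasible
Best feasible subset: items [2, 4]
Total weight: 9 <= 10, total value: 23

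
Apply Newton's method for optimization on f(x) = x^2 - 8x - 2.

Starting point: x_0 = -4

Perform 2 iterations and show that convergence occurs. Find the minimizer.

f(x) = x^2 - 8x - 2, f'(x) = 2x + (-8), f''(x) = 2
Step 1: f'(-4) = -16, x_1 = -4 - -16/2 = 4
Step 2: f'(4) = 0, x_2 = 4 (converged)
Newton's method converges in 1 step for quadratics.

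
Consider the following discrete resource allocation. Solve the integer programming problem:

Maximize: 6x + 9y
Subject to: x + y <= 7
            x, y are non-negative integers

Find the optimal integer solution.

Objective: 6x + 9y, constraint: x + y <= 7
Coefficient of y is 9 > coefficient of x is 6, so allocate the entire budget to y.
Optimal: x = 0, y = 7, value = 63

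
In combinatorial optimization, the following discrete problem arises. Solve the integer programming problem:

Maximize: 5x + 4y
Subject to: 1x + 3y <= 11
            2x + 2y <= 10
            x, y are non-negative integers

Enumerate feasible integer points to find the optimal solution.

Constraint 1: 1x + 3y <= 11
Constraint 2: 2x + 2y <= 10
Feasible x range (need y >= 0): 0 <= x <= min(11/1, 10/2) => x in {0, ..., 5}.
Enumerate feasible integer points row by row (the coefficient of y is 4 > 0, so for each x the largest feasible y gives the best value):
  x = 0: y <= min((11 - 1*0)/3, (10 - 2*0)/2) => y in {0, ..., 3}; best 5*0 + 4*3 = 12
  x = 1: y <= min((11 - 1*1)/3, (10 - 2*1)/2) => y in {0, ..., 3}; best 5*1 + 4*3 = 17
  x = 2: y <= min((11 - 1*2)/3, (10 - 2*2)/2) => y in {0, ..., 3}; best 5*2 + 4*3 = 22
  x = 3: y <= min((11 - 1*3)/3, (10 - 2*3)/2) => y in {0, ..., 2}; best 5*3 + 4*2 = 23
  x = 4: y <= min((11 - 1*4)/3, (10 - 2*4)/2) => y in {0, ..., 1}; best 5*4 + 4*1 = 24
  x = 5: y <= min((11 - 1*5)/3, (10 - 2*5)/2) => y in {0}; best 5*5 + 4*0 = 25
The maximum 5x + 4y = 25 is achieved at x = 5, y = 0.
Check: 1*5 + 3*0 = 5 <= 11 and 2*5 + 2*0 = 10 <= 10.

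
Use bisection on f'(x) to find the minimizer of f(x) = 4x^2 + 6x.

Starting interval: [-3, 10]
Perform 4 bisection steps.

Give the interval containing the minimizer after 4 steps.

Finding critical point of f(x) = 4x^2 + 6x using bisection on f'(x) = 8x + 6.
f'(x) = 0 when x = -3/4.
Starting interval: [-3, 10]
Step 1: mid = 7/2, f'(mid) = 34, new interval = [-3, 7/2]
Step 2: mid = 1/4, f'(mid) = 8, new interval = [-3, 1/4]
Step 3: mid = -11/8, f'(mid) = -5, new interval = [-11/8, 1/4]
Step 4: mid = -9/16, f'(mid) = 3/2, new interval = [-11/8, -9/16]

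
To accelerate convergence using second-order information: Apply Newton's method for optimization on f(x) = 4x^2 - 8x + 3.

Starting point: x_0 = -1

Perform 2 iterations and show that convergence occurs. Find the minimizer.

f(x) = 4x^2 - 8x + 3, f'(x) = 8x + (-8), f''(x) = 8
Step 1: f'(-1) = -16, x_1 = -1 - -16/8 = 1
Step 2: f'(1) = 0, x_2 = 1 (converged)
Newton's method converges in 1 step for quadratics.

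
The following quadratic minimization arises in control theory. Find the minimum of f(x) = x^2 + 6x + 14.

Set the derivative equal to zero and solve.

f(x) = x^2 + 6x + 14
f'(x) = 2x + (6) = 0
x = -6/2 = -3
f(-3) = 5
Since f''(x) = 2 > 0, this is a minimum.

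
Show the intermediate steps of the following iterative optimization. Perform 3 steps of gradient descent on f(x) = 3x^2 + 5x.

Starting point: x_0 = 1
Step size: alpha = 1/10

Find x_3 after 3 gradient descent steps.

f(x) = 3x^2 + 5x, f'(x) = 6x + (5)
Step 1: f'(1) = 11, x_1 = 1 - 1/10 * 11 = -1/10
Step 2: f'(-1/10) = 22/5, x_2 = -1/10 - 1/10 * 22/5 = -27/50
Step 3: f'(-27/50) = 44/25, x_3 = -27/50 - 1/10 * 44/25 = -179/250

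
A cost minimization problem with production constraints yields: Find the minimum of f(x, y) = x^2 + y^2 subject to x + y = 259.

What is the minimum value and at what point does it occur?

Substitute y = 259 - x into f(x,y) = x^2 + y^2:
g(x) = x^2 + (259 - x)^2 = 2x^2 - 518x + 67081
g'(x) = 4x - 518 = 0  =>  x = 259/2
y = 259 - 259/2 = 259/2
Minimum value = (259/2)^2 + (259/2)^2 = 67081/2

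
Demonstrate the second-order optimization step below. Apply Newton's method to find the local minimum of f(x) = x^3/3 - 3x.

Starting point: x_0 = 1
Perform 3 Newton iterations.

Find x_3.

f(x) = x^3/3 - 3x
f'(x) = x^2 - 3, f''(x) = 2x
Newton update: x_{n+1} = x_n - (x_n^2 - 3)/(2*x_n)
Step 1: x_0 = 1, f'=-2, f''=2, x_1 = 2
Step 2: x_1 = 2, f'=1, f''=4, x_2 = 7/4
Step 3: x_2 = 7/4, f'=1/16, f''=7/2, x_3 = 97/56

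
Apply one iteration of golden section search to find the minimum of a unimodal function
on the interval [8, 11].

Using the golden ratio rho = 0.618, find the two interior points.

Golden section search on [8, 11].
Golden ratio rho = 0.618 (approx).
Interior points:
  x_1 = 8 + (1-0.618)*3 = 9.1460
  x_2 = 8 + 0.618*3 = 9.8540
Compare f(x_1) and f(x_2) to determine which subinterval to keep.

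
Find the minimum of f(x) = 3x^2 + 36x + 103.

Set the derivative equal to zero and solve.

f(x) = 3x^2 + 36x + 103
f'(x) = 6x + (36) = 0
x = -36/6 = -6
f(-6) = -5
Since f''(x) = 6 > 0, this is a minimum.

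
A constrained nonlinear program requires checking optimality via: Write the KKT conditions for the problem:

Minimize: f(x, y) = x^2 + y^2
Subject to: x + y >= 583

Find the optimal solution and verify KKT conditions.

KKT conditions for min x^2 + y^2 s.t. x + y >= 583:
Stationarity: 2x = mu, 2y = mu
So x = y = mu/2.
Complementary slackness: mu*(x + y - 583) = 0
Primal feasibility: x + y >= 583; dual feasibility: mu >= 0
If mu = 0 then x = y = 0, but 0 + 0 < 583 is infeasible, so the constraint is active.
Constraint active: x + y = 2*(mu/2) = 583 => mu = 583
x = y = 583/2, f = 339889/2
Verify: stationarity 2*(583/2) = 583 = mu; primal 583/2 + 583/2 = 583 >= 583; dual mu = 583 >= 0; complementary slackness 583*(583 - 583) = 0. All KKT conditions hold.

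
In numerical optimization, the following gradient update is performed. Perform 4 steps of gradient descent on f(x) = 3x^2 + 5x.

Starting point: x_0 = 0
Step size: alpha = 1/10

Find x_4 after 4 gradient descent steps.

f(x) = 3x^2 + 5x, f'(x) = 6x + (5)
Step 1: f'(0) = 5, x_1 = 0 - 1/10 * 5 = -1/2
Step 2: f'(-1/2) = 2, x_2 = -1/2 - 1/10 * 2 = -7/10
Step 3: f'(-7/10) = 4/5, x_3 = -7/10 - 1/10 * 4/5 = -39/50
Step 4: f'(-39/50) = 8/25, x_4 = -39/50 - 1/10 * 8/25 = -203/250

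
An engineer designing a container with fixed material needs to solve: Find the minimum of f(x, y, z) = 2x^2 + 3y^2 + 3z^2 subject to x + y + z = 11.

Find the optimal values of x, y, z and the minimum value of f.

Using Lagrange multipliers on f = 2x^2 + 3y^2 + 3z^2 with constraint x + y + z = 11:
Conditions: 2*2*x = lambda, 2*3*y = lambda, 2*3*z = lambda
So x = lambda/4, y = lambda/6, z = lambda/6
Substituting into constraint: lambda * (7/12) = 11
lambda = 132/7
x = 33/7, y = 22/7, z = 22/7
Minimum value = 726/7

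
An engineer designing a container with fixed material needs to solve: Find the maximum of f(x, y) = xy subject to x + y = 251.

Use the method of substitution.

Substitute y = 251 - x into f(x,y) = xy:
g(x) = x(251 - x) = 251x - x^2
g'(x) = 251 - 2x = 0  =>  x = 251/2
y = 251 - 251/2 = 251/2
Maximum value = (251/2) * (251/2) = 63001/4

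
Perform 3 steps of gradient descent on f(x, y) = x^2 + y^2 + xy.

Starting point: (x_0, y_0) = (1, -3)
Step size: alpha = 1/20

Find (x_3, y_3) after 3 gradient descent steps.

f(x,y) = x^2 + y^2 + xy
grad_x = 2x + 1y, grad_y = 2y + 1x
Step 1: grad = (-1, -5), (21/20, -11/4)
Step 2: grad = (-13/20, -89/20), (433/400, -1011/400)
Step 3: grad = (-29/80, -1589/400), (1761/1600, -18631/8000)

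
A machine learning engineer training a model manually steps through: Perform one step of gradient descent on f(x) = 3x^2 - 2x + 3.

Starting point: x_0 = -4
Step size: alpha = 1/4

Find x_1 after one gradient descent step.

f(x) = 3x^2 - 2x + 3
f'(x) = 6x - 2
f'(-4) = 6*-4 + (-2) = -26
x_1 = x_0 - alpha * f'(x_0) = -4 - 1/4 * -26 = 5/2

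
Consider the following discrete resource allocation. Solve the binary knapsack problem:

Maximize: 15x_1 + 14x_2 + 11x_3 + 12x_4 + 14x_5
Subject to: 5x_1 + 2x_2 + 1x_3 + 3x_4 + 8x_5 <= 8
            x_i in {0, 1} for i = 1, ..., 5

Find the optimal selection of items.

Items: item 1 (v=15, w=5), item 2 (v=14, w=2), item 3 (v=11, w=1), item 4 (v=12, w=3), item 5 (v=14, w=8)
Capacity: 8
Checking all 32 subsets (w = total weight, v = total value):
  {}: w = 0, v = 0
  {1}: w = 5, v = 15
  {2}: w = 2, v = 14
  {3}: w = 1, v = 11
  {4}: w = 3, v = 12
  {5}: w = 8, v = 14
  {1, 2}: w = 7, v = 29
  {1, 3}: w = 6, v = 26
  {1, 4}: w = 8, v = 27
  {1, 5}: w = 13 > 8, infeasible
  {2, 3}: w = 3, v = 25
  {2, 4}: w = 5, v = 26
  {2, 5}: w = 10 > 8, infeasible
  {3, 4}: w = 4, v = 23
  {3, 5}: w = 9 > 8, infeasible
  {4, 5}: w = 11 > 8, infeasible
  {1, 2, 3}: w = 8, v = 40
  {1, 2, 4}: w = 10 > 8, infeasible
  {1, 2, 5}: w = 15 > 8, infeasible
  {1, 3, 4}: w = 9 > 8, infeasible
  {1, 3, 5}: w = 14 > 8, infeasible
  {1, 4, 5}: w = 16 > 8, infeasible
  {2, 3, 4}: w = 6, v = 37
  {2, 3, 5}: w = 11 > 8, infeasible
  {2, 4, 5}: w = 13 > 8, infeasible
  {3, 4, 5}: w = 12 > 8, infeasible
  {1, 2, 3, 4}: w = 11 > 8, infeasible
  {1, 2, 3, 5}: w = 16 > 8, infeasible
  {1, 2, 4, 5}: w = 18 > 8, infeasible
  {1, 3, 4, 5}: w = 17 > 8, infeasible
  {2, 3, 4, 5}: w = 14 > 8, infeasible
  {1, 2, 3, 4, 5}: w = 19 > 8, infeasible
Best feasible subset: items [1, 2, 3]
Total weight: 8 <= 8, total value: 40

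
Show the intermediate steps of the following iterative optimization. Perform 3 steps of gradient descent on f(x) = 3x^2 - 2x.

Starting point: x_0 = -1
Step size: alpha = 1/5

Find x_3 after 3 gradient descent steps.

f(x) = 3x^2 - 2x, f'(x) = 6x + (-2)
Step 1: f'(-1) = -8, x_1 = -1 - 1/5 * -8 = 3/5
Step 2: f'(3/5) = 8/5, x_2 = 3/5 - 1/5 * 8/5 = 7/25
Step 3: f'(7/25) = -8/25, x_3 = 7/25 - 1/5 * -8/25 = 43/125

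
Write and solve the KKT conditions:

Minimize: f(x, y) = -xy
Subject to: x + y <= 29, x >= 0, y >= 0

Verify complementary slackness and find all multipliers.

Problem: min -xy s.t. x + y <= 29 (multiplier lambda), x >= 0 (mu_x), y >= 0 (mu_y)
KKT stationarity: -y + lambda - mu_x = 0, -x + lambda - mu_y = 0, with lambda, mu_x, mu_y >= 0
Complementary slackness: lambda*(x + y - 29) = 0, mu_x*x = 0, mu_y*y = 0
If lambda = 0: y = -mu_x <= 0 and x = -mu_y <= 0 force x = y = 0 with f = 0; but x = y = 29/2 is feasible with f = -841/4 < 0, so this is not the minimum. Hence lambda > 0 and x + y = 29.
Try x > 0, y > 0 (so mu_x = mu_y = 0): y = lambda, x = lambda => x = y = lambda
x + y = 29 => 2*lambda = 29 => lambda = 29/2
x* = y* = 29/2 > 0, consistent with mu_x = mu_y = 0.
(Any feasible point with x = 0 or y = 0 has f = 0 > -841/4, so the minimum is not on those boundaries.)
min(-xy) = -841/4 (i.e. max xy = 841/4)
Multipliers: lambda = 29/2, mu_x = 0, mu_y = 0
Complementary slackness: lambda*(x + y - 29) = 29/2*(29/2 + 29/2 - 29) = 0, mu_x*x = 0*29/2 = 0, mu_y*y = 0*29/2 = 0. Satisfied.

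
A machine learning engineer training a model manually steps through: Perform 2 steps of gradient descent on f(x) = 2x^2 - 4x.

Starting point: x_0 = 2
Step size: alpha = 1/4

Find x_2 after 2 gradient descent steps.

f(x) = 2x^2 - 4x, f'(x) = 4x + (-4)
Step 1: f'(2) = 4, x_1 = 2 - 1/4 * 4 = 1
Step 2: f'(1) = 0, x_2 = 1 - 1/4 * 0 = 1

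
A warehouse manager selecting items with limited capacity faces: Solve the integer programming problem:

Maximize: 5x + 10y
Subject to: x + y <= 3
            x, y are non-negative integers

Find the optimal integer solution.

Objective: 5x + 10y, constraint: x + y <= 3
Coefficient of y is 10 > coefficient of x is 5, so allocate the entire budget to y.
Optimal: x = 0, y = 3, value = 30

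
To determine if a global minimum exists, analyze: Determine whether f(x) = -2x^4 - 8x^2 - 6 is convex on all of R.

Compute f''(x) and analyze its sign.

f(x) = -2x^4 - 8x^2 - 6
f'(x) = -8x^3 + -16x
f''(x) = -24x^2 + -16
f''(x) = -24x^2 + -16 <= -16 < 0 for all x
Therefore, f is concave on R.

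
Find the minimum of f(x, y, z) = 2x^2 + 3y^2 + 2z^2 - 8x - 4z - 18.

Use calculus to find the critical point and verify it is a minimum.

f(x,y,z) = 2x^2 + 3y^2 + 2z^2 - 8x - 4z - 18
df/dx = 4x + (-8) = 0 => x = 2
df/dy = 6y + (0) = 0 => y = 0
df/dz = 4z + (-4) = 0 => z = 1
f(2,0,1) = 2*(2)^2 + 3*(0)^2 + 2*(1)^2 + -8*(2) + -4*(1) + -18 = -28
Hessian is diagonal with entries 4, 6, 4 > 0, confirmed minimum.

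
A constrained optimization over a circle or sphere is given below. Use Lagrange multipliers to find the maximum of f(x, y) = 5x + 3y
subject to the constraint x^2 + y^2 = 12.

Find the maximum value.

Set up Lagrange conditions: grad f = lambda * grad g
  5 = 2*lambda*x
  3 = 2*lambda*y
From these: x/y = 5/3, so x = 5t, y = 3t for some t.
Substitute into constraint: (5t)^2 + (3t)^2 = 12
  t^2 * 34 = 12
  t = sqrt(12/34)
Maximum = 5*x + 3*y = (5^2 + 3^2)*t = 34 * sqrt(12/34) = sqrt(408)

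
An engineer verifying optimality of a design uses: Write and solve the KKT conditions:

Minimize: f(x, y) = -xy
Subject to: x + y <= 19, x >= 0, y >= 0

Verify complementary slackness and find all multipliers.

Problem: min -xy s.t. x + y <= 19 (multiplier lambda), x >= 0 (mu_x), y >= 0 (mu_y)
KKT stationarity: -y + lambda - mu_x = 0, -x + lambda - mu_y = 0, with lambda, mu_x, mu_y >= 0
Complementary slackness: lambda*(x + y - 19) = 0, mu_x*x = 0, mu_y*y = 0
If lambda = 0: y = -mu_x <= 0 and x = -mu_y <= 0 force x = y = 0 with f = 0; but x = y = 19/2 is feasible with f = -361/4 < 0, so this is not the minimum. Hence lambda > 0 and x + y = 19.
Try x > 0, y > 0 (so mu_x = mu_y = 0): y = lambda, x = lambda => x = y = lambda
x + y = 19 => 2*lambda = 19 => lambda = 19/2
x* = y* = 19/2 > 0, consistent with mu_x = mu_y = 0.
(Any feasible point with x = 0 or y = 0 has f = 0 > -361/4, so the minimum is not on those boundaries.)
min(-xy) = -361/4 (i.e. max xy = 361/4)
Multipliers: lambda = 19/2, mu_x = 0, mu_y = 0
Complementary slackness: lambda*(x + y - 19) = 19/2*(19/2 + 19/2 - 19) = 0, mu_x*x = 0*19/2 = 0, mu_y*y = 0*19/2 = 0. Satisfied.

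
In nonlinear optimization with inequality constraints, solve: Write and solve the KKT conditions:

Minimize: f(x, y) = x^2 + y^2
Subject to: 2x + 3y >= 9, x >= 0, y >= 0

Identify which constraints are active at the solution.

KKT conditions for min x^2 + y^2 s.t. 2x + 3y >= 9, x >= 0, y >= 0:
Stationarity: 2x = mu*2 + mu_x, 2y = mu*3 + mu_y, with mu, mu_x, mu_y >= 0
Complementary slackness: mu*(2x + 3y - 9) = 0, mu_x*x = 0, mu_y*y = 0
(0, 0) is infeasible (2*0 + 3*0 < 9), so if mu = 0 stationarity would force x = mu_x/2 >= 0, y = mu_y/2 >= 0 with mu_x*x = mu_y*y = 0, i.e. x = y = 0: contradiction. Hence mu > 0 and 2x + 3y = 9 is active.
Try x > 0, y > 0 (so mu_x = mu_y = 0): x = 2*mu/2, y = 3*mu/2
Substitute: 2*(2*mu/2) + 3*(3*mu/2) = 9
  mu*13/2 = 9 => mu = 18/13
x* = 18/13 > 0, y* = 27/13 > 0, consistent with mu_x = mu_y = 0.
f is convex and the constraints are linear, so this KKT point is the global minimum.
f* = 81/13
Active constraints: 2x + 3y >= 9 (holds with equality, mu = 18/13 > 0); x >= 0 and y >= 0 are inactive (mu_x = mu_y = 0).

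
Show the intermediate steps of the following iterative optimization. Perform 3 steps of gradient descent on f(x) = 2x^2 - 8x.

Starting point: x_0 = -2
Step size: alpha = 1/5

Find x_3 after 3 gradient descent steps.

f(x) = 2x^2 - 8x, f'(x) = 4x + (-8)
Step 1: f'(-2) = -16, x_1 = -2 - 1/5 * -16 = 6/5
Step 2: f'(6/5) = -16/5, x_2 = 6/5 - 1/5 * -16/5 = 46/25
Step 3: f'(46/25) = -16/25, x_3 = 46/25 - 1/5 * -16/25 = 246/125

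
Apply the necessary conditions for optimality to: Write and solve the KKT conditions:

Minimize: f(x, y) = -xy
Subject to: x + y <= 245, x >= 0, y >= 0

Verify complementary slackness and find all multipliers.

Problem: min -xy s.t. x + y <= 245 (multiplier lambda), x >= 0 (mu_x), y >= 0 (mu_y)
KKT stationarity: -y + lambda - mu_x = 0, -x + lambda - mu_y = 0, with lambda, mu_x, mu_y >= 0
Complementary slackness: lambda*(x + y - 245) = 0, mu_x*x = 0, mu_y*y = 0
If lambda = 0: y = -mu_x <= 0 and x = -mu_y <= 0 force x = y = 0 with f = 0; but x = y = 245/2 is feasible with f = -60025/4 < 0, so this is not the minimum. Hence lambda > 0 and x + y = 245.
Try x > 0, y > 0 (so mu_x = mu_y = 0): y = lambda, x = lambda => x = y = lambda
x + y = 245 => 2*lambda = 245 => lambda = 245/2
x* = y* = 245/2 > 0, consistent with mu_x = mu_y = 0.
(Any feasible point with x = 0 or y = 0 has f = 0 > -60025/4, so the minimum is not on those boundaries.)
min(-xy) = -60025/4 (i.e. max xy = 60025/4)
Multipliers: lambda = 245/2, mu_x = 0, mu_y = 0
Complementary slackness: lambda*(x + y - 245) = 245/2*(245/2 + 245/2 - 245) = 0, mu_x*x = 0*245/2 = 0, mu_y*y = 0*245/2 = 0. Satisfied.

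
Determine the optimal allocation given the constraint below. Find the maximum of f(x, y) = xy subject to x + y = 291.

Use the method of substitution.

Substitute y = 291 - x into f(x,y) = xy:
g(x) = x(291 - x) = 291x - x^2
g'(x) = 291 - 2x = 0  =>  x = 291/2
y = 291 - 291/2 = 291/2
Maximum value = (291/2) * (291/2) = 84681/4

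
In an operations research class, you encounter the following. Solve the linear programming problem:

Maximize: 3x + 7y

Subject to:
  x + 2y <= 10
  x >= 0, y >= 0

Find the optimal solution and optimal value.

The feasible region has vertices at [(0, 0), (10, 0), (0, 5)].
Checking objective 3x + 7y at each vertex:
  (0, 0): 3*0 + 7*0 = 0
  (10, 0): 3*10 + 7*0 = 30
  (0, 5): 3*0 + 7*5 = 35
Maximum is 35 at (0, 5).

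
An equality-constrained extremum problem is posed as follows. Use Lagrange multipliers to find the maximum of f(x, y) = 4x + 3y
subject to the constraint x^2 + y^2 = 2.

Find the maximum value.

Set up Lagrange conditions: grad f = lambda * grad g
  4 = 2*lambda*x
  3 = 2*lambda*y
From these: x/y = 4/3, so x = 4t, y = 3t for some t.
Substitute into constraint: (4t)^2 + (3t)^2 = 2
  t^2 * 25 = 2
  t = sqrt(2/25)
Maximum = 4*x + 3*y = (4^2 + 3^2)*t = 25 * sqrt(2/25) = sqrt(50)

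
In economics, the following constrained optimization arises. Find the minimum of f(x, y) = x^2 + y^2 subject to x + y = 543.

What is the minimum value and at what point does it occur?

Substitute y = 543 - x into f(x,y) = x^2 + y^2:
g(x) = x^2 + (543 - x)^2 = 2x^2 - 1086x + 294849
g'(x) = 4x - 1086 = 0  =>  x = 543/2
y = 543 - 543/2 = 543/2
Minimum value = (543/2)^2 + (543/2)^2 = 294849/2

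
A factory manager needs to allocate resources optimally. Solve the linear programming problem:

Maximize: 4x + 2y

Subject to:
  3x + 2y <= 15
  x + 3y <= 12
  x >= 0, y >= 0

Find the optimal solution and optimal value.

Feasible vertices: (0, 0), (0, 4), (3, 3), (5, 0)
Objective 4x + 2y at each:
  (0, 0): 0
  (0, 4): 8
  (3, 3): 18
  (5, 0): 20
Maximum is 20 at (5, 0).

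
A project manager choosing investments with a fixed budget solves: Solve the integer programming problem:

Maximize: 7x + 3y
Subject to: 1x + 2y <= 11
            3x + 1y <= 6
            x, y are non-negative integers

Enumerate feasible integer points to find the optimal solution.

Constraint 1: 1x + 2y <= 11
Constraint 2: 3x + 1y <= 6
Feasible x range (need y >= 0): 0 <= x <= min(11/1, 6/3) => x in {0, ..., 2}.
Enumerate feasible integer points row by row (the coefficient of y is 3 > 0, so for each x the largest feasible y gives the best value):
  x = 0: y <= min((11 - 1*0)/2, (6 - 3*0)/1) => y in {0, ..., 5}; best 7*0 + 3*5 = 15
  x = 1: y <= min((11 - 1*1)/2, (6 - 3*1)/1) => y in {0, ..., 3}; best 7*1 + 3*3 = 16
  x = 2: y <= min((11 - 1*2)/2, (6 - 3*2)/1) => y in {0}; best 7*2 + 3*0 = 14
The maximum 7x + 3y = 16 is achieved at x = 1, y = 3.
Check: 1*1 + 2*3 = 7 <= 11 and 3*1 + 1*3 = 6 <= 6.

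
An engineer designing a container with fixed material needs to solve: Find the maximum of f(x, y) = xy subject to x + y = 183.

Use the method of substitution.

Substitute y = 183 - x into f(x,y) = xy:
g(x) = x(183 - x) = 183x - x^2
g'(x) = 183 - 2x = 0  =>  x = 183/2
y = 183 - 183/2 = 183/2
Maximum value = (183/2) * (183/2) = 33489/4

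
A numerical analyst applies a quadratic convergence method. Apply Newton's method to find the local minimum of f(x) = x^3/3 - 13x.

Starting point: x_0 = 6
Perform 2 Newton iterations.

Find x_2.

f(x) = x^3/3 - 13x
f'(x) = x^2 - 13, f''(x) = 2x
Newton update: x_{n+1} = x_n - (x_n^2 - 13)/(2*x_n)
Step 1: x_0 = 6, f'=23, f''=12, x_1 = 49/12
Step 2: x_1 = 49/12, f'=529/144, f''=49/6, x_2 = 4273/1176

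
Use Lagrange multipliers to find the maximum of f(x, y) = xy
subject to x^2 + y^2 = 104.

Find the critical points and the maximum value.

Lagrange conditions: y = 2*lambda*x and x = 2*lambda*y
If x = 0 then y = 0, violating the constraint, so x, y != 0.
Dividing: y/x = x/y => x^2 = y^2 => y = x or y = -x
Constraint: 2x^2 = 104 => x^2 = 52 => x = +/-sqrt(52)
Critical points: (sqrt(52), sqrt(52)), (-sqrt(52), -sqrt(52)), (sqrt(52), -sqrt(52)), (-sqrt(52), sqrt(52))
  y = x:  xy = x^2 = 52  at (sqrt(52), sqrt(52)) and (-sqrt(52), -sqrt(52))
  y = -x: xy = -x^2 = -52 at (sqrt(52), -sqrt(52)) and (-sqrt(52), sqrt(52))
Maximum xy = 52 at (sqrt(52), sqrt(52)) and (-sqrt(52), -sqrt(52))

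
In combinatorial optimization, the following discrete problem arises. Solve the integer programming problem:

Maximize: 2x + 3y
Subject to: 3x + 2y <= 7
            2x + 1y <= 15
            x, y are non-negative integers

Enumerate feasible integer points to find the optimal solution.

Constraint 1: 3x + 2y <= 7
Constraint 2: 2x + 1y <= 15
Feasible x range (need y >= 0): 0 <= x <= min(7/3, 15/2) => x in {0, ..., 2}.
Enumerate feasible integer points row by row (the coefficient of y is 3 > 0, so for each x the largest feasible y gives the best value):
  x = 0: y <= min((7 - 3*0)/2, (15 - 2*0)/1) => y in {0, ..., 3}; best 2*0 + 3*3 = 9
  x = 1: y <= min((7 - 3*1)/2, (15 - 2*1)/1) => y in {0, ..., 2}; best 2*1 + 3*2 = 8
  x = 2: y <= min((7 - 3*2)/2, (15 - 2*2)/1) => y in {0}; best 2*2 + 3*0 = 4
The maximum 2x + 3y = 9 is achieved at x = 0, y = 3.
Check: 3*0 + 2*3 = 6 <= 7 and 2*0 + 1*3 = 3 <= 15.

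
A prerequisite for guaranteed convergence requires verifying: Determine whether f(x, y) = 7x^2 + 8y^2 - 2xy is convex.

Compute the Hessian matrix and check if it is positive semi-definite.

f(x,y) = 7x^2 + 8y^2 - 2xy
Hessian H = [[14, -2], [-2, 16]]
trace(H) = 30, det(H) = 220
Eigenvalues: (30 +/- sqrt(20)) / 2 = 17.24, 12.76
Since both eigenvalues > 0, f is convex.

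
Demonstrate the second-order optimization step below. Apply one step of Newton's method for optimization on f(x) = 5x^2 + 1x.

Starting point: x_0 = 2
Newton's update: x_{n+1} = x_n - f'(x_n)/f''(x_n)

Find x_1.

f(x) = 5x^2 + 1x
f'(x) = 10x + (1), f''(x) = 10
Newton step: x_1 = x_0 - f'(x_0)/f''(x_0)
f'(2) = 21
x_1 = 2 - 21/10 = -1/10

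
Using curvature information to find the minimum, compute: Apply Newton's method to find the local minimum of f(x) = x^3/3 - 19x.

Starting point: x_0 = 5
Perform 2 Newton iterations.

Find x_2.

f(x) = x^3/3 - 19x
f'(x) = x^2 - 19, f''(x) = 2x
Newton update: x_{n+1} = x_n - (x_n^2 - 19)/(2*x_n)
Step 1: x_0 = 5, f'=6, f''=10, x_1 = 22/5
Step 2: x_1 = 22/5, f'=9/25, f''=44/5, x_2 = 959/220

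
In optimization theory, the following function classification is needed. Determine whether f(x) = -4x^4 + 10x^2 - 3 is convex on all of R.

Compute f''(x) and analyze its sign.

f(x) = -4x^4 + 10x^2 - 3
f'(x) = -16x^3 + 20x
f''(x) = -48x^2 + 20
f''(x) = -48x^2 + 20 -> -inf as |x| -> inf
Therefore, f is not globally convex on R.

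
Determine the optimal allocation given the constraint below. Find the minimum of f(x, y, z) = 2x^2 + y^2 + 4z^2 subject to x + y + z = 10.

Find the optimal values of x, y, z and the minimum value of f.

Using Lagrange multipliers on f = 2x^2 + y^2 + 4z^2 with constraint x + y + z = 10:
Conditions: 2*2*x = lambda, 2*1*y = lambda, 2*4*z = lambda
So x = lambda/4, y = lambda/2, z = lambda/8
Substituting into constraint: lambda * (7/8) = 10
lambda = 80/7
x = 20/7, y = 40/7, z = 10/7
Minimum value = 400/7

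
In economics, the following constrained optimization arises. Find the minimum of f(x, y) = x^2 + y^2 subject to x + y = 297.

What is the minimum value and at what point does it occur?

Substitute y = 297 - x into f(x,y) = x^2 + y^2:
g(x) = x^2 + (297 - x)^2 = 2x^2 - 594x + 88209
g'(x) = 4x - 594 = 0  =>  x = 297/2
y = 297 - 297/2 = 297/2
Minimum value = (297/2)^2 + (297/2)^2 = 88209/2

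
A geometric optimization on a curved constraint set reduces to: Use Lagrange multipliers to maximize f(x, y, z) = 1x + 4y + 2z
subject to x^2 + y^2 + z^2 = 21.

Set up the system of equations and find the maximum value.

Lagrange conditions: 1 = 2*lambda*x, 4 = 2*lambda*y, 2 = 2*lambda*z
So x:1 = y:4 = z:2, i.e. x = 1t, y = 4t, z = 2t
Constraint: t^2*(1^2 + 4^2 + 2^2) = 21
  t^2 * 21 = 21  =>  t = sqrt(1)
Maximum = 1*1t + 4*4t + 2*2t = 21*sqrt(1) = 21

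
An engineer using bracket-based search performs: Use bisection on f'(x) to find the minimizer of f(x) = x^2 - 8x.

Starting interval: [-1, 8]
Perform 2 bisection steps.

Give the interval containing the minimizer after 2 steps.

Finding critical point of f(x) = x^2 - 8x using bisection on f'(x) = 2x + -8.
f'(x) = 0 when x = 4.
Starting interval: [-1, 8]
Step 1: mid = 7/2, f'(mid) = -1, new interval = [7/2, 8]
Step 2: mid = 23/4, f'(mid) = 7/2, new interval = [7/2, 23/4]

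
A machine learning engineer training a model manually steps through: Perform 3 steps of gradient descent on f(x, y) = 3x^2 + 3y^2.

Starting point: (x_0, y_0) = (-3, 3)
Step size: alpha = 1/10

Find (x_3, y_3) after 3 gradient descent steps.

f(x,y) = 3x^2 + 3y^2
grad_x = 6x + 0y, grad_y = 6y + 0x
Step 1: grad = (-18, 18), (-6/5, 6/5)
Step 2: grad = (-36/5, 36/5), (-12/25, 12/25)
Step 3: grad = (-72/25, 72/25), (-24/125, 24/125)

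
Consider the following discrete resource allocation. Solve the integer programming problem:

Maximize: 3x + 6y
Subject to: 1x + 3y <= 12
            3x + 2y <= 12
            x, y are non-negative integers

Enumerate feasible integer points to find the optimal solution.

Constraint 1: 1x + 3y <= 12
Constraint 2: 3x + 2y <= 12
Feasible x range (need y >= 0): 0 <= x <= min(12/1, 12/3) => x in {0, ..., 4}.
Enumerate feasible integer points row by row (the coefficient of y is 6 > 0, so for each x the largest feasible y gives the best value):
  x = 0: y <= min((12 - 1*0)/3, (12 - 3*0)/2) => y in {0, ..., 4}; best 3*0 + 6*4 = 24
  x = 1: y <= min((12 - 1*1)/3, (12 - 3*1)/2) => y in {0, ..., 3}; best 3*1 + 6*3 = 21
  x = 2: y <= min((12 - 1*2)/3, (12 - 3*2)/2) => y in {0, ..., 3}; best 3*2 + 6*3 = 24
  x = 3: y <= min((12 - 1*3)/3, (12 - 3*3)/2) => y in {0, ..., 1}; best 3*3 + 6*1 = 15
  x = 4: y <= min((12 - 1*4)/3, (12 - 3*4)/2) => y in {0}; best 3*4 + 6*0 = 12
The maximum 3x + 6y = 24 is achieved at x = 0, y = 4.
(The same value 24 is also attained at (2, 3).)
Check: 1*0 + 3*4 = 12 <= 12 and 3*0 + 2*4 = 8 <= 12.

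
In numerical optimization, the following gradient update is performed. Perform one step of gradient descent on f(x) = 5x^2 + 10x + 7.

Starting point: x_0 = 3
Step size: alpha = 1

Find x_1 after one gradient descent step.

f(x) = 5x^2 + 10x + 7
f'(x) = 10x + 10
f'(3) = 10*3 + (10) = 40
x_1 = x_0 - alpha * f'(x_0) = 3 - 1 * 40 = -37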